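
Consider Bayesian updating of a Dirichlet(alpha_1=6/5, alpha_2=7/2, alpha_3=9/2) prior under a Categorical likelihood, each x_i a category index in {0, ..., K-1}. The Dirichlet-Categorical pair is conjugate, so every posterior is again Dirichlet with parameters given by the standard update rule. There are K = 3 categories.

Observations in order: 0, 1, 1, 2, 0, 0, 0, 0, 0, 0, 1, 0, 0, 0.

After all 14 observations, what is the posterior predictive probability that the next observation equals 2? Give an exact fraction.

55/232

obs 1: x=0 → posterior Dirichlet(11/5, 7/2, 9/2)
obs 2: x=1 → posterior Dirichlet(11/5, 9/2, 9/2)
obs 3: x=1 → posterior Dirichlet(11/5, 11/2, 9/2)
obs 4: x=2 → posterior Dirichlet(11/5, 11/2, 11/2)
obs 5: x=0 → posterior Dirichlet(16/5, 11/2, 11/2)
obs 6: x=0 → posterior Dirichlet(21/5, 11/2, 11/2)
obs 7: x=0 → posterior Dirichlet(26/5, 11/2, 11/2)
obs 8: x=0 → posterior Dirichlet(31/5, 11/2, 11/2)
obs 9: x=0 → posterior Dirichlet(36/5, 11/2, 11/2)
obs 10: x=0 → posterior Dirichlet(41/5, 11/2, 11/2)
obs 11: x=1 → posterior Dirichlet(41/5, 13/2, 11/2)
obs 12: x=0 → posterior Dirichlet(46/5, 13/2, 11/2)
obs 13: x=0 → posterior Dirichlet(51/5, 13/2, 11/2)
obs 14: x=0 → posterior Dirichlet(56/5, 13/2, 11/2)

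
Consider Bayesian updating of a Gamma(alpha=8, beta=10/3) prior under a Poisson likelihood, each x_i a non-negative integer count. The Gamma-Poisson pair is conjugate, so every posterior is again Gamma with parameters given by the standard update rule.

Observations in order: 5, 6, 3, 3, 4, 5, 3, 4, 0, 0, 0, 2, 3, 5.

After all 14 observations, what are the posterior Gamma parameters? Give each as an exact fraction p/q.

obs 1: x=5 → posterior Gamma(13, 13/3)
obs 2: x=6 → posterior Gamma(19, 16/3)
obs 3: x=3 → posterior Gamma(22, 19/3)
obs 4: x=3 → posterior Gamma(25, 22/3)
obs 5: x=4 → posterior Gamma(29, 25/3)
obs 6: x=5 → posterior Gamma(34, 28/3)
obs 7: x=3 → posterior Gamma(37, 31/3)
obs 8: x=4 → posterior Gamma(41, 34/3)
obs 9: x=0 → posterior Gamma(41, 37/3)
obs 10: x=0 → posterior Gamma(41, 40/3)
obs 11: x=0 → posterior Gamma(41, 43/3)
obs 12: x=2 → posterior Gamma(43, 46/3)
obs 13: x=3 → posterior Gamma(46, 49/3)
obs 14: x=5 → posterior Gamma(51, 52/3)

alpha=51, beta=52/3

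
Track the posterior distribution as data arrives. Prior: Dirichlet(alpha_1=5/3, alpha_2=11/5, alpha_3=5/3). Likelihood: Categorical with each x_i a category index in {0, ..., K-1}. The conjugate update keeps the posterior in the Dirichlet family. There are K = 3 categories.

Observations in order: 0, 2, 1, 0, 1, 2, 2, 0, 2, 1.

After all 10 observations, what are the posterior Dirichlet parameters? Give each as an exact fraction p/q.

obs 1: x=0 → posterior Dirichlet(8/3, 11/5, 5/3)
obs 2: x=2 → posterior Dirichlet(8/3, 11/5, 8/3)
obs 3: x=1 → posterior Dirichlet(8/3, 16/5, 8/3)
obs 4: x=0 → posterior Dirichlet(11/3, 16/5, 8/3)
obs 5: x=1 → posterior Dirichlet(11/3, 21/5, 8/3)
obs 6: x=2 → posterior Dirichlet(11/3, 21/5, 11/3)
obs 7: x=2 → posterior Dirichlet(11/3, 21/5, 14/3)
obs 8: x=0 → posterior Dirichlet(14/3, 21/5, 14/3)
obs 9: x=2 → posterior Dirichlet(14/3, 21/5, 17/3)
obs 10: x=1 → posterior Dirichlet(14/3, 26/5, 17/3)

alpha_1=14/3, alpha_2=26/5, alpha_3=17/3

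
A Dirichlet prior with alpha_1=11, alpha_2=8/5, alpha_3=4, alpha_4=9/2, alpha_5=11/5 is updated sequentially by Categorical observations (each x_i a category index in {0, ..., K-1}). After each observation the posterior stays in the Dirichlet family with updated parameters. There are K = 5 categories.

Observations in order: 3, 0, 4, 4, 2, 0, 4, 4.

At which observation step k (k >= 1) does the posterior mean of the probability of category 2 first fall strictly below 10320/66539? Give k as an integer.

k = 3

obs 1: x=3 → posterior Dirichlet(11, 8/5, 4, 11/2, 11/5)
obs 2: x=0 → posterior Dirichlet(12, 8/5, 4, 11/2, 11/5)
obs 3: x=4 → posterior Dirichlet(12, 8/5, 4, 11/2, 16/5)
obs 4: x=4 → posterior Dirichlet(12, 8/5, 4, 11/2, 21/5)
obs 5: x=2 → posterior Dirichlet(12, 8/5, 5, 11/2, 21/5)
obs 6: x=0 → posterior Dirichlet(13, 8/5, 5, 11/2, 21/5)
obs 7: x=4 → posterior Dirichlet(13, 8/5, 5, 11/2, 26/5)
obs 8: x=4 → posterior Dirichlet(13, 8/5, 5, 11/2, 31/5)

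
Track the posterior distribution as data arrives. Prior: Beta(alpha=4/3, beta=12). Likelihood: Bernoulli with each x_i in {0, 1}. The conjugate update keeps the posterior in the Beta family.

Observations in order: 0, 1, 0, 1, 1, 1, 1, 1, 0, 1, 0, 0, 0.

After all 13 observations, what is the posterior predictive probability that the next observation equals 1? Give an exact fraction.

obs 1: x=0 → posterior Beta(4/3, 13)
obs 2: x=1 → posterior Beta(7/3, 13)
obs 3: x=0 → posterior Beta(7/3, 14)
obs 4: x=1 → posterior Beta(10/3, 14)
obs 5: x=1 → posterior Beta(13/3, 14)
obs 6: x=1 → posterior Beta(16/3, 14)
obs 7: x=1 → posterior Beta(19/3, 14)
obs 8: x=1 → posterior Beta(22/3, 14)
obs 9: x=0 → posterior Beta(22/3, 15)
obs 10: x=1 → posterior Beta(25/3, 15)
obs 11: x=0 → posterior Beta(25/3, 16)
obs 12: x=0 → posterior Beta(25/3, 17)
obs 13: x=0 → posterior Beta(25/3, 18)

25/79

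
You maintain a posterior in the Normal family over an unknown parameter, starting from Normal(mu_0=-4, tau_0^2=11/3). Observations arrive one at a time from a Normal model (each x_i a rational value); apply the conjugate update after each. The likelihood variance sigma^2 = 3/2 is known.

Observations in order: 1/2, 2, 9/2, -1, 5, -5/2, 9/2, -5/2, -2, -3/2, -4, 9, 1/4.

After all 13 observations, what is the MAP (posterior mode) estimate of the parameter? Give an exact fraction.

467/590

obs 1: x=1/2 → posterior Normal(-25/31, 33/31)
obs 2: x=2 → posterior Normal(19/53, 33/53)
obs 3: x=9/2 → posterior Normal(118/75, 11/25)
obs 4: x=-1 → posterior Normal(96/97, 33/97)
obs 5: x=5 → posterior Normal(206/119, 33/119)
obs 6: x=-5/2 → posterior Normal(151/141, 11/47)
obs 7: x=9/2 → posterior Normal(250/163, 33/163)
obs 8: x=-5/2 → posterior Normal(39/37, 33/185)
obs 9: x=-2 → posterior Normal(151/207, 11/69)
obs 10: x=-3/2 → posterior Normal(118/229, 33/229)
obs 11: x=-4 → posterior Normal(30/251, 33/251)
obs 12: x=9 → posterior Normal(76/91, 11/91)
obs 13: x=1/4 → posterior Normal(467/590, 33/295)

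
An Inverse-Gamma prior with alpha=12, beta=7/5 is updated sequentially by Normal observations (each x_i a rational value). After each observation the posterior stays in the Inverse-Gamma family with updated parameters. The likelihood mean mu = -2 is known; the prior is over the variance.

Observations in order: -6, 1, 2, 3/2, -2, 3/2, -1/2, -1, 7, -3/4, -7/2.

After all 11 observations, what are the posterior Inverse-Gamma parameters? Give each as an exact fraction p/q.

alpha=35/2, beta=12509/160

obs 1: x=-6 → posterior Inverse-Gamma(25/2, 47/5)
obs 2: x=1 → posterior Inverse-Gamma(13, 139/10)
obs 3: x=2 → posterior Inverse-Gamma(27/2, 219/10)
obs 4: x=3/2 → posterior Inverse-Gamma(14, 1121/40)
obs 5: x=-2 → posterior Inverse-Gamma(29/2, 1121/40)
obs 6: x=3/2 → posterior Inverse-Gamma(15, 683/20)
obs 7: x=-1/2 → posterior Inverse-Gamma(31/2, 1411/40)
obs 8: x=-1 → posterior Inverse-Gamma(16, 1431/40)
obs 9: x=7 → posterior Inverse-Gamma(33/2, 3051/40)
obs 10: x=-3/4 → posterior Inverse-Gamma(17, 12329/160)
obs 11: x=-7/2 → posterior Inverse-Gamma(35/2, 12509/160)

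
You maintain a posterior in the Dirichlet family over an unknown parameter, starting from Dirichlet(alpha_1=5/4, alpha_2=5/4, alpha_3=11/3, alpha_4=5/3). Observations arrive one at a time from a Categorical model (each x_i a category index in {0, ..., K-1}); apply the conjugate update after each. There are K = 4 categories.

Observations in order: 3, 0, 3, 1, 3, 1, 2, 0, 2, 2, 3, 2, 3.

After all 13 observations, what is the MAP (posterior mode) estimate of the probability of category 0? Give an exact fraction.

obs 1: x=3 → posterior Dirichlet(5/4, 5/4, 11/3, 8/3)
obs 2: x=0 → posterior Dirichlet(9/4, 5/4, 11/3, 8/3)
obs 3: x=3 → posterior Dirichlet(9/4, 5/4, 11/3, 11/3)
obs 4: x=1 → posterior Dirichlet(9/4, 9/4, 11/3, 11/3)
obs 5: x=3 → posterior Dirichlet(9/4, 9/4, 11/3, 14/3)
obs 6: x=1 → posterior Dirichlet(9/4, 13/4, 11/3, 14/3)
obs 7: x=2 → posterior Dirichlet(9/4, 13/4, 14/3, 14/3)
obs 8: x=0 → posterior Dirichlet(13/4, 13/4, 14/3, 14/3)
obs 9: x=2 → posterior Dirichlet(13/4, 13/4, 17/3, 14/3)
obs 10: x=2 → posterior Dirichlet(13/4, 13/4, 20/3, 14/3)
obs 11: x=3 → posterior Dirichlet(13/4, 13/4, 20/3, 17/3)
obs 12: x=2 → posterior Dirichlet(13/4, 13/4, 23/3, 17/3)
obs 13: x=3 → posterior Dirichlet(13/4, 13/4, 23/3, 20/3)

27/202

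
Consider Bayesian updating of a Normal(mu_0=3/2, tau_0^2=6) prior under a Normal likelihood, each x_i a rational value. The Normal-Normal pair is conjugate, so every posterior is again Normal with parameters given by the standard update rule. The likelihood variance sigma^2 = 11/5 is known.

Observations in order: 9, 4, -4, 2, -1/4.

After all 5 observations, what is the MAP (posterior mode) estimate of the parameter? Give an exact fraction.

339/161

obs 1: x=9 → posterior Normal(573/82, 66/41)
obs 2: x=4 → posterior Normal(813/142, 66/71)
obs 3: x=-4 → posterior Normal(573/202, 66/101)
obs 4: x=2 → posterior Normal(693/262, 66/131)
obs 5: x=-1/4 → posterior Normal(339/161, 66/161)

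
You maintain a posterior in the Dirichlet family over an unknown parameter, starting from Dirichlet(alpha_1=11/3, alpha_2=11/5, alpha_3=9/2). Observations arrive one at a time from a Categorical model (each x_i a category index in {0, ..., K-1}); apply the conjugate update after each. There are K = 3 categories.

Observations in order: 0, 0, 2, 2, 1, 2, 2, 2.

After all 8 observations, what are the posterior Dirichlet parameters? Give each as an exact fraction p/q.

alpha_1=17/3, alpha_2=16/5, alpha_3=19/2

obs 1: x=0 → posterior Dirichlet(14/3, 11/5, 9/2)
obs 2: x=0 → posterior Dirichlet(17/3, 11/5, 9/2)
obs 3: x=2 → posterior Dirichlet(17/3, 11/5, 11/2)
obs 4: x=2 → posterior Dirichlet(17/3, 11/5, 13/2)
obs 5: x=1 → posterior Dirichlet(17/3, 16/5, 13/2)
obs 6: x=2 → posterior Dirichlet(17/3, 16/5, 15/2)
obs 7: x=2 → posterior Dirichlet(17/3, 16/5, 17/2)
obs 8: x=2 → posterior Dirichlet(17/3, 16/5, 19/2)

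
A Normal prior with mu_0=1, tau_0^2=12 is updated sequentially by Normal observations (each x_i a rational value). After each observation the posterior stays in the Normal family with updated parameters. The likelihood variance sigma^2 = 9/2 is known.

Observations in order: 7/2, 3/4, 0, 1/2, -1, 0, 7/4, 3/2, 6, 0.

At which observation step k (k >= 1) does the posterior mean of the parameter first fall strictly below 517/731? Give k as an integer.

obs 1: x=7/2 → posterior Normal(31/11, 36/11)
obs 2: x=3/4 → posterior Normal(37/19, 36/19)
obs 3: x=0 → posterior Normal(37/27, 4/3)
obs 4: x=1/2 → posterior Normal(41/35, 36/35)
obs 5: x=-1 → posterior Normal(33/43, 36/43)
obs 6: x=0 → posterior Normal(11/17, 12/17)
obs 7: x=7/4 → posterior Normal(47/59, 36/59)
obs 8: x=3/2 → posterior Normal(59/67, 36/67)
obs 9: x=6 → posterior Normal(107/75, 12/25)
obs 10: x=0 → posterior Normal(107/83, 36/83)

k = 6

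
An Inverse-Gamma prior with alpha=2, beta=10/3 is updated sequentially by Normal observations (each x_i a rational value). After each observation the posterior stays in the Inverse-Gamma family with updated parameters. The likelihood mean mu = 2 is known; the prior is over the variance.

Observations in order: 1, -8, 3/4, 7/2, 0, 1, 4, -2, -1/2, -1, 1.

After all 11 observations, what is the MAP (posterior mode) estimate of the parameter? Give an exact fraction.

obs 1: x=1 → posterior Inverse-Gamma(5/2, 23/6)
obs 2: x=-8 → posterior Inverse-Gamma(3, 323/6)
obs 3: x=3/4 → posterior Inverse-Gamma(7/2, 5243/96)
obs 4: x=7/2 → posterior Inverse-Gamma(4, 5351/96)
obs 5: x=0 → posterior Inverse-Gamma(9/2, 5543/96)
obs 6: x=1 → posterior Inverse-Gamma(5, 5591/96)
obs 7: x=4 → posterior Inverse-Gamma(11/2, 5783/96)
obs 8: x=-2 → posterior Inverse-Gamma(6, 6551/96)
obs 9: x=-1/2 → posterior Inverse-Gamma(13/2, 6851/96)
obs 10: x=-1 → posterior Inverse-Gamma(7, 7283/96)
obs 11: x=1 → posterior Inverse-Gamma(15/2, 7331/96)

7331/816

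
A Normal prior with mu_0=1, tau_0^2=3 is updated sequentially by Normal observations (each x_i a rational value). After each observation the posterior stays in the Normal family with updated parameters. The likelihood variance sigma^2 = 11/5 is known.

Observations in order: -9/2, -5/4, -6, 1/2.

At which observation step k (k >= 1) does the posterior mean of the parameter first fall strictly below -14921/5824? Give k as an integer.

obs 1: x=-9/2 → posterior Normal(-113/52, 33/26)
obs 2: x=-5/4 → posterior Normal(-301/164, 33/41)
obs 3: x=-6 → posterior Normal(-661/224, 33/56)
obs 4: x=1/2 → posterior Normal(-631/284, 33/71)

k = 3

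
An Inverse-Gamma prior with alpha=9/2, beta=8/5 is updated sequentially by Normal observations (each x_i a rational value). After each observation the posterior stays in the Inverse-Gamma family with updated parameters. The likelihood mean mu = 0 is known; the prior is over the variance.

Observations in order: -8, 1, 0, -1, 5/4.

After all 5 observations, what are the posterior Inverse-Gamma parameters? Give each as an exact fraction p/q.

alpha=7, beta=5661/160

obs 1: x=-8 → posterior Inverse-Gamma(5, 168/5)
obs 2: x=1 → posterior Inverse-Gamma(11/2, 341/10)
obs 3: x=0 → posterior Inverse-Gamma(6, 341/10)
obs 4: x=-1 → posterior Inverse-Gamma(13/2, 173/5)
obs 5: x=5/4 → posterior Inverse-Gamma(7, 5661/160)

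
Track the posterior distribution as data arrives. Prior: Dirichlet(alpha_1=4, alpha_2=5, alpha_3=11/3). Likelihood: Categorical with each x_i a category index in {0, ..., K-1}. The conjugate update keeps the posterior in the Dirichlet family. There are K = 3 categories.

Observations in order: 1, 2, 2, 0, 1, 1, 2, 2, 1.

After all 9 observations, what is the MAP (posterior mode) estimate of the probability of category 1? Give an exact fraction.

obs 1: x=1 → posterior Dirichlet(4, 6, 11/3)
obs 2: x=2 → posterior Dirichlet(4, 6, 14/3)
obs 3: x=2 → posterior Dirichlet(4, 6, 17/3)
obs 4: x=0 → posterior Dirichlet(5, 6, 17/3)
obs 5: x=1 → posterior Dirichlet(5, 7, 17/3)
obs 6: x=1 → posterior Dirichlet(5, 8, 17/3)
obs 7: x=2 → posterior Dirichlet(5, 8, 20/3)
obs 8: x=2 → posterior Dirichlet(5, 8, 23/3)
obs 9: x=1 → posterior Dirichlet(5, 9, 23/3)

3/7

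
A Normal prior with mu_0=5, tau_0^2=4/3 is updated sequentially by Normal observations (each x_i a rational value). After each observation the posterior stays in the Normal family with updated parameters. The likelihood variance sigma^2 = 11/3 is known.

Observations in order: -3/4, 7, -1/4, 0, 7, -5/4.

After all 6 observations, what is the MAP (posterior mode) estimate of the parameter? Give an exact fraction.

102/35

obs 1: x=-3/4 → posterior Normal(52/15, 44/45)
obs 2: x=7 → posterior Normal(80/19, 44/57)
obs 3: x=-1/4 → posterior Normal(79/23, 44/69)
obs 4: x=0 → posterior Normal(79/27, 44/81)
obs 5: x=7 → posterior Normal(107/31, 44/93)
obs 6: x=-5/4 → posterior Normal(102/35, 44/105)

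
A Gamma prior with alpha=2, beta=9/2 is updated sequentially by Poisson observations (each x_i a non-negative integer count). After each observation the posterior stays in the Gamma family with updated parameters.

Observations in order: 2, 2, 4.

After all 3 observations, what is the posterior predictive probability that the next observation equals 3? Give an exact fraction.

1014904687500000/9904578032905937

obs 1: x=2 → posterior Gamma(4, 11/2)
obs 2: x=2 → posterior Gamma(6, 13/2)
obs 3: x=4 → posterior Gamma(10, 15/2)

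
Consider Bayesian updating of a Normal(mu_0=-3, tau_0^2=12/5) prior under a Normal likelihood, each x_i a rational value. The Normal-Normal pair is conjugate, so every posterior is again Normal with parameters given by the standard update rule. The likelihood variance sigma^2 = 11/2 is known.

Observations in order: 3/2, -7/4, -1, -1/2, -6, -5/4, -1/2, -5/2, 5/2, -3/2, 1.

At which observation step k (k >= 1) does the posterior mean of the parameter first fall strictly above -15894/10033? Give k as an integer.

obs 1: x=3/2 → posterior Normal(-129/79, 132/79)
obs 2: x=-7/4 → posterior Normal(-171/103, 132/103)
obs 3: x=-1 → posterior Normal(-195/127, 132/127)
obs 4: x=-1/2 → posterior Normal(-207/151, 132/151)
obs 5: x=-6 → posterior Normal(-351/175, 132/175)
obs 6: x=-5/4 → posterior Normal(-381/199, 132/199)
obs 7: x=-1/2 → posterior Normal(-393/223, 132/223)
obs 8: x=-5/2 → posterior Normal(-453/247, 132/247)
obs 9: x=5/2 → posterior Normal(-393/271, 132/271)
obs 10: x=-3/2 → posterior Normal(-429/295, 132/295)
obs 11: x=1 → posterior Normal(-405/319, 12/29)

k = 3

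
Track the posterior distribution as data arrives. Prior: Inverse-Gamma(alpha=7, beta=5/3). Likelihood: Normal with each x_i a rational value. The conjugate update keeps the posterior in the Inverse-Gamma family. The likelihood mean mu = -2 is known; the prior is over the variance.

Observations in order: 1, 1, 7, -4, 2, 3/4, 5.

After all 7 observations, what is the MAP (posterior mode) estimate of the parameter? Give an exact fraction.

8587/1104

obs 1: x=1 → posterior Inverse-Gamma(15/2, 37/6)
obs 2: x=1 → posterior Inverse-Gamma(8, 32/3)
obs 3: x=7 → posterior Inverse-Gamma(17/2, 307/6)
obs 4: x=-4 → posterior Inverse-Gamma(9, 319/6)
obs 5: x=2 → posterior Inverse-Gamma(19/2, 367/6)
obs 6: x=3/4 → posterior Inverse-Gamma(10, 6235/96)
obs 7: x=5 → posterior Inverse-Gamma(21/2, 8587/96)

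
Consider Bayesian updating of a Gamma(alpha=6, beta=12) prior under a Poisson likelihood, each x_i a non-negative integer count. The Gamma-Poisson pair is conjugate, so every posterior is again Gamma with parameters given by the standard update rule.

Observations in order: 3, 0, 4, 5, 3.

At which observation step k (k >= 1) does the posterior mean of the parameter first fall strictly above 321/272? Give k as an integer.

k = 5

obs 1: x=3 → posterior Gamma(9, 13)
obs 2: x=0 → posterior Gamma(9, 14)
obs 3: x=4 → posterior Gamma(13, 15)
obs 4: x=5 → posterior Gamma(18, 16)
obs 5: x=3 → posterior Gamma(21, 17)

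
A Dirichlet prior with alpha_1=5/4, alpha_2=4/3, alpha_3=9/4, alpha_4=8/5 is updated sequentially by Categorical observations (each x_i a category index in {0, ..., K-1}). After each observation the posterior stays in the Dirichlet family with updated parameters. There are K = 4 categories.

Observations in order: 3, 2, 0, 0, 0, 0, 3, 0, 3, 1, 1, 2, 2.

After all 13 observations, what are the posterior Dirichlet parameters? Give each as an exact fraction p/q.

obs 1: x=3 → posterior Dirichlet(5/4, 4/3, 9/4, 13/5)
obs 2: x=2 → posterior Dirichlet(5/4, 4/3, 13/4, 13/5)
obs 3: x=0 → posterior Dirichlet(9/4, 4/3, 13/4, 13/5)
obs 4: x=0 → posterior Dirichlet(13/4, 4/3, 13/4, 13/5)
obs 5: x=0 → posterior Dirichlet(17/4, 4/3, 13/4, 13/5)
obs 6: x=0 → posterior Dirichlet(21/4, 4/3, 13/4, 13/5)
obs 7: x=3 → posterior Dirichlet(21/4, 4/3, 13/4, 18/5)
obs 8: x=0 → posterior Dirichlet(25/4, 4/3, 13/4, 18/5)
obs 9: x=3 → posterior Dirichlet(25/4, 4/3, 13/4, 23/5)
obs 10: x=1 → posterior Dirichlet(25/4, 7/3, 13/4, 23/5)
obs 11: x=1 → posterior Dirichlet(25/4, 10/3, 13/4, 23/5)
obs 12: x=2 → posterior Dirichlet(25/4, 10/3, 17/4, 23/5)
obs 13: x=2 → posterior Dirichlet(25/4, 10/3, 21/4, 23/5)

alpha_1=25/4, alpha_2=10/3, alpha_3=21/4, alpha_4=23/5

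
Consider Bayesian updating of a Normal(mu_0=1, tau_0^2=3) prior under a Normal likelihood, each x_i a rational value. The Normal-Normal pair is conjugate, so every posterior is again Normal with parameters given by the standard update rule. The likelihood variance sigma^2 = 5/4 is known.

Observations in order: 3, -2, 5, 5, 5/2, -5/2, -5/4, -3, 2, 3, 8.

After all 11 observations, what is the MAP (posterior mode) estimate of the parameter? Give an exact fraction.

242/137

obs 1: x=3 → posterior Normal(41/17, 15/17)
obs 2: x=-2 → posterior Normal(17/29, 15/29)
obs 3: x=5 → posterior Normal(77/41, 15/41)
obs 4: x=5 → posterior Normal(137/53, 15/53)
obs 5: x=5/2 → posterior Normal(167/65, 3/13)
obs 6: x=-5/2 → posterior Normal(137/77, 15/77)
obs 7: x=-5/4 → posterior Normal(122/89, 15/89)
obs 8: x=-3 → posterior Normal(86/101, 15/101)
obs 9: x=2 → posterior Normal(110/113, 15/113)
obs 10: x=3 → posterior Normal(146/125, 3/25)
obs 11: x=8 → posterior Normal(242/137, 15/137)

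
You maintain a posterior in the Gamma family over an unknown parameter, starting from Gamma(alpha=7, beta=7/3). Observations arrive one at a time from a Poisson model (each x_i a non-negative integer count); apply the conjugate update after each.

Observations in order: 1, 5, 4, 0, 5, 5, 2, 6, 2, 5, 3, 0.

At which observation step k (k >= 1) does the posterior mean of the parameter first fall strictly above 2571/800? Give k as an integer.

obs 1: x=1 → posterior Gamma(8, 10/3)
obs 2: x=5 → posterior Gamma(13, 13/3)
obs 3: x=4 → posterior Gamma(17, 16/3)
obs 4: x=0 → posterior Gamma(17, 19/3)
obs 5: x=5 → posterior Gamma(22, 22/3)
obs 6: x=5 → posterior Gamma(27, 25/3)
obs 7: x=2 → posterior Gamma(29, 28/3)
obs 8: x=6 → posterior Gamma(35, 31/3)
obs 9: x=2 → posterior Gamma(37, 34/3)
obs 10: x=5 → posterior Gamma(42, 37/3)
obs 11: x=3 → posterior Gamma(45, 40/3)
obs 12: x=0 → posterior Gamma(45, 43/3)

k = 6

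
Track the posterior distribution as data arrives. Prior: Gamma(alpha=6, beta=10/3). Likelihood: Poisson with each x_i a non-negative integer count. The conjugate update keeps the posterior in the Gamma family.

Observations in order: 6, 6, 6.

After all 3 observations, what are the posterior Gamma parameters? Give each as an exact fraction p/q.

obs 1: x=6 → posterior Gamma(12, 13/3)
obs 2: x=6 → posterior Gamma(18, 16/3)
obs 3: x=6 → posterior Gamma(24, 19/3)

alpha=24, beta=19/3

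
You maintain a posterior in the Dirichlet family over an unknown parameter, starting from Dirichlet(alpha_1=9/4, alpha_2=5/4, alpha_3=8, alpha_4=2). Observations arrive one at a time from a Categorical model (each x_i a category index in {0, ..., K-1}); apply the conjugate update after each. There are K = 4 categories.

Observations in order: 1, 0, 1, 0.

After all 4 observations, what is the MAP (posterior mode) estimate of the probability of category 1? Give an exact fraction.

obs 1: x=1 → posterior Dirichlet(9/4, 9/4, 8, 2)
obs 2: x=0 → posterior Dirichlet(13/4, 9/4, 8, 2)
obs 3: x=1 → posterior Dirichlet(13/4, 13/4, 8, 2)
obs 4: x=0 → posterior Dirichlet(17/4, 13/4, 8, 2)

1/6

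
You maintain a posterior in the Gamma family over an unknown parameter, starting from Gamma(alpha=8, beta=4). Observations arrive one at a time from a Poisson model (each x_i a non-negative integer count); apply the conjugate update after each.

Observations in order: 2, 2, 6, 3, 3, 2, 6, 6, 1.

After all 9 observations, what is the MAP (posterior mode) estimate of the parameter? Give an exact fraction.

38/13

obs 1: x=2 → posterior Gamma(10, 5)
obs 2: x=2 → posterior Gamma(12, 6)
obs 3: x=6 → posterior Gamma(18, 7)
obs 4: x=3 → posterior Gamma(21, 8)
obs 5: x=3 → posterior Gamma(24, 9)
obs 6: x=2 → posterior Gamma(26, 10)
obs 7: x=6 → posterior Gamma(32, 11)
obs 8: x=6 → posterior Gamma(38, 12)
obs 9: x=1 → posterior Gamma(39, 13)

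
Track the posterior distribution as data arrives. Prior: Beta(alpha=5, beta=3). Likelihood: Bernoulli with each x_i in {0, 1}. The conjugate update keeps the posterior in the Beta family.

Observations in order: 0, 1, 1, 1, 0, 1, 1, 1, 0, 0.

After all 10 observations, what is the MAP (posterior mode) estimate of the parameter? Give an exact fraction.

5/8

obs 1: x=0 → posterior Beta(5, 4)
obs 2: x=1 → posterior Beta(6, 4)
obs 3: x=1 → posterior Beta(7, 4)
obs 4: x=1 → posterior Beta(8, 4)
obs 5: x=0 → posterior Beta(8, 5)
obs 6: x=1 → posterior Beta(9, 5)
obs 7: x=1 → posterior Beta(10, 5)
obs 8: x=1 → posterior Beta(11, 5)
obs 9: x=0 → posterior Beta(11, 6)
obs 10: x=0 → posterior Beta(11, 7)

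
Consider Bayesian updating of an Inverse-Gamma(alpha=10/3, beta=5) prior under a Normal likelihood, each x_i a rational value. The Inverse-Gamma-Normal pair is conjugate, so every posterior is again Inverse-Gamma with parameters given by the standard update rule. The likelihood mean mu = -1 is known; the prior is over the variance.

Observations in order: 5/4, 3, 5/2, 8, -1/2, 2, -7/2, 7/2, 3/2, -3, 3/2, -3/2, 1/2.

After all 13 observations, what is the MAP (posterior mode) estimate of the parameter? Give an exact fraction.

1719/208

obs 1: x=5/4 → posterior Inverse-Gamma(23/6, 241/32)
obs 2: x=3 → posterior Inverse-Gamma(13/3, 497/32)
obs 3: x=5/2 → posterior Inverse-Gamma(29/6, 693/32)
obs 4: x=8 → posterior Inverse-Gamma(16/3, 1989/32)
obs 5: x=-1/2 → posterior Inverse-Gamma(35/6, 1993/32)
obs 6: x=2 → posterior Inverse-Gamma(19/3, 2137/32)
obs 7: x=-7/2 → posterior Inverse-Gamma(41/6, 2237/32)
obs 8: x=7/2 → posterior Inverse-Gamma(22/3, 2561/32)
obs 9: x=3/2 → posterior Inverse-Gamma(47/6, 2661/32)
obs 10: x=-3 → posterior Inverse-Gamma(25/3, 2725/32)
obs 11: x=3/2 → posterior Inverse-Gamma(53/6, 2825/32)
obs 12: x=-3/2 → posterior Inverse-Gamma(28/3, 2829/32)
obs 13: x=1/2 → posterior Inverse-Gamma(59/6, 2865/32)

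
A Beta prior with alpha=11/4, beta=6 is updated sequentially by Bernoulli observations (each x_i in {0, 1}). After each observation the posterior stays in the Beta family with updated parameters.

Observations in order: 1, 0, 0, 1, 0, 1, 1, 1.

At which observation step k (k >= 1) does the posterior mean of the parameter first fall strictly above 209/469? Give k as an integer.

obs 1: x=1 → posterior Beta(15/4, 6)
obs 2: x=0 → posterior Beta(15/4, 7)
obs 3: x=0 → posterior Beta(15/4, 8)
obs 4: x=1 → posterior Beta(19/4, 8)
obs 5: x=0 → posterior Beta(19/4, 9)
obs 6: x=1 → posterior Beta(23/4, 9)
obs 7: x=1 → posterior Beta(27/4, 9)
obs 8: x=1 → posterior Beta(31/4, 9)

k = 8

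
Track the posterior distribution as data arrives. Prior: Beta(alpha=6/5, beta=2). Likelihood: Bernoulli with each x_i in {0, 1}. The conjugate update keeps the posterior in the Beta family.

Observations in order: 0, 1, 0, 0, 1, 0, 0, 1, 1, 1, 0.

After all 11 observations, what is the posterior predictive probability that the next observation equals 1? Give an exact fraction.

obs 1: x=0 → posterior Beta(6/5, 3)
obs 2: x=1 → posterior Beta(11/5, 3)
obs 3: x=0 → posterior Beta(11/5, 4)
obs 4: x=0 → posterior Beta(11/5, 5)
obs 5: x=1 → posterior Beta(16/5, 5)
obs 6: x=0 → posterior Beta(16/5, 6)
obs 7: x=0 → posterior Beta(16/5, 7)
obs 8: x=1 → posterior Beta(21/5, 7)
obs 9: x=1 → posterior Beta(26/5, 7)
obs 10: x=1 → posterior Beta(31/5, 7)
obs 11: x=0 → posterior Beta(31/5, 8)

31/71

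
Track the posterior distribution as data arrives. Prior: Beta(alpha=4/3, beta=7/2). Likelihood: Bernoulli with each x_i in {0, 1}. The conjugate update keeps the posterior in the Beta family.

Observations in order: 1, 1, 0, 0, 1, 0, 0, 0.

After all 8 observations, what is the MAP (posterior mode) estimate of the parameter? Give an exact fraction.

obs 1: x=1 → posterior Beta(7/3, 7/2)
obs 2: x=1 → posterior Beta(10/3, 7/2)
obs 3: x=0 → posterior Beta(10/3, 9/2)
obs 4: x=0 → posterior Beta(10/3, 11/2)
obs 5: x=1 → posterior Beta(13/3, 11/2)
obs 6: x=0 → posterior Beta(13/3, 13/2)
obs 7: x=0 → posterior Beta(13/3, 15/2)
obs 8: x=0 → posterior Beta(13/3, 17/2)

4/13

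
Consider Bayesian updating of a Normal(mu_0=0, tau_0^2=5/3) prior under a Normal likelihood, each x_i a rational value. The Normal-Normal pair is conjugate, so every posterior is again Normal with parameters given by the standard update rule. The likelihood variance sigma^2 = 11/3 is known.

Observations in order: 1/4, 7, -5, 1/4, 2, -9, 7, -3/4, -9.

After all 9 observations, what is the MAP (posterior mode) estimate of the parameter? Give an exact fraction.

obs 1: x=1/4 → posterior Normal(5/64, 55/48)
obs 2: x=7 → posterior Normal(145/84, 55/63)
obs 3: x=-5 → posterior Normal(45/104, 55/78)
obs 4: x=1/4 → posterior Normal(25/62, 55/93)
obs 5: x=2 → posterior Normal(5/8, 55/108)
obs 6: x=-9 → posterior Normal(-45/82, 55/123)
obs 7: x=7 → posterior Normal(25/92, 55/138)
obs 8: x=-3/4 → posterior Normal(35/204, 55/153)
obs 9: x=-9 → posterior Normal(-145/224, 55/168)

-145/224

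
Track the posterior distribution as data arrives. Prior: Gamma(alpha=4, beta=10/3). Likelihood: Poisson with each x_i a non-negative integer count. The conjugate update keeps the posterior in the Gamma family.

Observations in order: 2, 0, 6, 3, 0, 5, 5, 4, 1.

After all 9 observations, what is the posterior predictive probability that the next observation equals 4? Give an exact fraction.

9213239791047780239628232506614377613488482894553287/73786976294838206464000000000000000000000000000000000

obs 1: x=2 → posterior Gamma(6, 13/3)
obs 2: x=0 → posterior Gamma(6, 16/3)
obs 3: x=6 → posterior Gamma(12, 19/3)
obs 4: x=3 → posterior Gamma(15, 22/3)
obs 5: x=0 → posterior Gamma(15, 25/3)
obs 6: x=5 → posterior Gamma(20, 28/3)
obs 7: x=5 → posterior Gamma(25, 31/3)
obs 8: x=4 → posterior Gamma(29, 34/3)
obs 9: x=1 → posterior Gamma(30, 37/3)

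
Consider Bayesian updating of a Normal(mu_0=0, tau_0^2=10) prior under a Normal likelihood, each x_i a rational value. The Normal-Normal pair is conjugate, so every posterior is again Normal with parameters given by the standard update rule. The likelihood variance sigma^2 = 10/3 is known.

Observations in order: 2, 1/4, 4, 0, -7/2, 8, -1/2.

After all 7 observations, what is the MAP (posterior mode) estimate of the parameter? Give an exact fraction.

123/88

obs 1: x=2 → posterior Normal(3/2, 5/2)
obs 2: x=1/4 → posterior Normal(27/28, 10/7)
obs 3: x=4 → posterior Normal(15/8, 1)
obs 4: x=0 → posterior Normal(75/52, 10/13)
obs 5: x=-7/2 → posterior Normal(33/64, 5/8)
obs 6: x=8 → posterior Normal(129/76, 10/19)
obs 7: x=-1/2 → posterior Normal(123/88, 5/11)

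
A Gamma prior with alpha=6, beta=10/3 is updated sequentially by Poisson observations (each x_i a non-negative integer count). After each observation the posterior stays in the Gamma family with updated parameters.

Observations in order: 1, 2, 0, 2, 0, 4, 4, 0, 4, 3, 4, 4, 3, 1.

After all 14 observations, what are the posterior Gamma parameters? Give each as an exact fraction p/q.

obs 1: x=1 → posterior Gamma(7, 13/3)
obs 2: x=2 → posterior Gamma(9, 16/3)
obs 3: x=0 → posterior Gamma(9, 19/3)
obs 4: x=2 → posterior Gamma(11, 22/3)
obs 5: x=0 → posterior Gamma(11, 25/3)
obs 6: x=4 → posterior Gamma(15, 28/3)
obs 7: x=4 → posterior Gamma(19, 31/3)
obs 8: x=0 → posterior Gamma(19, 34/3)
obs 9: x=4 → posterior Gamma(23, 37/3)
obs 10: x=3 → posterior Gamma(26, 40/3)
obs 11: x=4 → posterior Gamma(30, 43/3)
obs 12: x=4 → posterior Gamma(34, 46/3)
obs 13: x=3 → posterior Gamma(37, 49/3)
obs 14: x=1 → posterior Gamma(38, 52/3)

alpha=38, beta=52/3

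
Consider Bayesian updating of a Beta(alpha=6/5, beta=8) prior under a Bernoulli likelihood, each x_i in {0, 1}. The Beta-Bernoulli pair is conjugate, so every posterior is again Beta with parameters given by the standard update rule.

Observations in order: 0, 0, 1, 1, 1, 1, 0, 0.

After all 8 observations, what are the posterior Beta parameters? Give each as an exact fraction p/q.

alpha=26/5, beta=12

obs 1: x=0 → posterior Beta(6/5, 9)
obs 2: x=0 → posterior Beta(6/5, 10)
obs 3: x=1 → posterior Beta(11/5, 10)
obs 4: x=1 → posterior Beta(16/5, 10)
obs 5: x=1 → posterior Beta(21/5, 10)
obs 6: x=1 → posterior Beta(26/5, 10)
obs 7: x=0 → posterior Beta(26/5, 11)
obs 8: x=0 → posterior Beta(26/5, 12)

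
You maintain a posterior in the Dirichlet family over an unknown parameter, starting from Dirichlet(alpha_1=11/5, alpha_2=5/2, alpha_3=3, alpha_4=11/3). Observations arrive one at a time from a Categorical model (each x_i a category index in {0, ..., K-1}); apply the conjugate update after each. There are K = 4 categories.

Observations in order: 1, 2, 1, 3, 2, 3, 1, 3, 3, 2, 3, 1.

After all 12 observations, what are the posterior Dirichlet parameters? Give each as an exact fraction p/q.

alpha_1=11/5, alpha_2=13/2, alpha_3=6, alpha_4=26/3

obs 1: x=1 → posterior Dirichlet(11/5, 7/2, 3, 11/3)
obs 2: x=2 → posterior Dirichlet(11/5, 7/2, 4, 11/3)
obs 3: x=1 → posterior Dirichlet(11/5, 9/2, 4, 11/3)
obs 4: x=3 → posterior Dirichlet(11/5, 9/2, 4, 14/3)
obs 5: x=2 → posterior Dirichlet(11/5, 9/2, 5, 14/3)
obs 6: x=3 → posterior Dirichlet(11/5, 9/2, 5, 17/3)
obs 7: x=1 → posterior Dirichlet(11/5, 11/2, 5, 17/3)
obs 8: x=3 → posterior Dirichlet(11/5, 11/2, 5, 20/3)
obs 9: x=3 → posterior Dirichlet(11/5, 11/2, 5, 23/3)
obs 10: x=2 → posterior Dirichlet(11/5, 11/2, 6, 23/3)
obs 11: x=3 → posterior Dirichlet(11/5, 11/2, 6, 26/3)
obs 12: x=1 → posterior Dirichlet(11/5, 13/2, 6, 26/3)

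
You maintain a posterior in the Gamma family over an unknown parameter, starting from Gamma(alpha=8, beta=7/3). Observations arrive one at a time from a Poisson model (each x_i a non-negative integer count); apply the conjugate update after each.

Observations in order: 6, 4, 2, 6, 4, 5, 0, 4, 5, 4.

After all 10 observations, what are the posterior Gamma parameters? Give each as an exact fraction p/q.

obs 1: x=6 → posterior Gamma(14, 10/3)
obs 2: x=4 → posterior Gamma(18, 13/3)
obs 3: x=2 → posterior Gamma(20, 16/3)
obs 4: x=6 → posterior Gamma(26, 19/3)
obs 5: x=4 → posterior Gamma(30, 22/3)
obs 6: x=5 → posterior Gamma(35, 25/3)
obs 7: x=0 → posterior Gamma(35, 28/3)
obs 8: x=4 → posterior Gamma(39, 31/3)
obs 9: x=5 → posterior Gamma(44, 34/3)
obs 10: x=4 → posterior Gamma(48, 37/3)

alpha=48, beta=37/3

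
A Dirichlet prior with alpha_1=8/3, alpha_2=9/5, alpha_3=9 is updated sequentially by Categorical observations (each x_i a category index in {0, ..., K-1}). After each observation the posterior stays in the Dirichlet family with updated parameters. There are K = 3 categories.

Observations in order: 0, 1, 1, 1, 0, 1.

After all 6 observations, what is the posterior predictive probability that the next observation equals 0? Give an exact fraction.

35/146

obs 1: x=0 → posterior Dirichlet(11/3, 9/5, 9)
obs 2: x=1 → posterior Dirichlet(11/3, 14/5, 9)
obs 3: x=1 → posterior Dirichlet(11/3, 19/5, 9)
obs 4: x=1 → posterior Dirichlet(11/3, 24/5, 9)
obs 5: x=0 → posterior Dirichlet(14/3, 24/5, 9)
obs 6: x=1 → posterior Dirichlet(14/3, 29/5, 9)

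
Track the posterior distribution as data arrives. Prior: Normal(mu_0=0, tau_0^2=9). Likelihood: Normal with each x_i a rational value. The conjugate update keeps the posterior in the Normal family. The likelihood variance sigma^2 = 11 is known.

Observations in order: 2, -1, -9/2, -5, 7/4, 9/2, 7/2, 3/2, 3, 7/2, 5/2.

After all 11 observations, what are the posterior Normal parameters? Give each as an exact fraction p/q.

obs 1: x=2 → posterior Normal(9/10, 99/20)
obs 2: x=-1 → posterior Normal(9/29, 99/29)
obs 3: x=-9/2 → posterior Normal(-63/76, 99/38)
obs 4: x=-5 → posterior Normal(-153/94, 99/47)
obs 5: x=7/4 → posterior Normal(-243/224, 99/56)
obs 6: x=9/2 → posterior Normal(-81/260, 99/65)
obs 7: x=7/2 → posterior Normal(45/296, 99/74)
obs 8: x=3/2 → posterior Normal(99/332, 99/83)
obs 9: x=3 → posterior Normal(9/16, 99/92)
obs 10: x=7/2 → posterior Normal(333/404, 99/101)
obs 11: x=5/2 → posterior Normal(423/440, 9/10)

mu_0=423/440, tau_0^2=9/10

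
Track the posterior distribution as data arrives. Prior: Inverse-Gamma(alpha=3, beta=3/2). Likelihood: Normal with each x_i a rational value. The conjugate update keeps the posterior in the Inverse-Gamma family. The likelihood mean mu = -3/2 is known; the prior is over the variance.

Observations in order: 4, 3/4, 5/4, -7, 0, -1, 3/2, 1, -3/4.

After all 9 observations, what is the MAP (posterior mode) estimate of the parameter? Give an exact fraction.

1511/272

obs 1: x=4 → posterior Inverse-Gamma(7/2, 133/8)
obs 2: x=3/4 → posterior Inverse-Gamma(4, 613/32)
obs 3: x=5/4 → posterior Inverse-Gamma(9/2, 367/16)
obs 4: x=-7 → posterior Inverse-Gamma(5, 609/16)
obs 5: x=0 → posterior Inverse-Gamma(11/2, 627/16)
obs 6: x=-1 → posterior Inverse-Gamma(6, 629/16)
obs 7: x=3/2 → posterior Inverse-Gamma(13/2, 701/16)
obs 8: x=1 → posterior Inverse-Gamma(7, 751/16)
obs 9: x=-3/4 → posterior Inverse-Gamma(15/2, 1511/32)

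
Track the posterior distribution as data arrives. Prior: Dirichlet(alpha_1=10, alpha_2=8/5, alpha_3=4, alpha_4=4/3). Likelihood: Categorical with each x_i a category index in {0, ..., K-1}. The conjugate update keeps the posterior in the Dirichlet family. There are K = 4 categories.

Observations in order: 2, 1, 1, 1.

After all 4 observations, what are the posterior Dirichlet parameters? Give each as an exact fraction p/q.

alpha_1=10, alpha_2=23/5, alpha_3=5, alpha_4=4/3

obs 1: x=2 → posterior Dirichlet(10, 8/5, 5, 4/3)
obs 2: x=1 → posterior Dirichlet(10, 13/5, 5, 4/3)
obs 3: x=1 → posterior Dirichlet(10, 18/5, 5, 4/3)
obs 4: x=1 → posterior Dirichlet(10, 23/5, 5, 4/3)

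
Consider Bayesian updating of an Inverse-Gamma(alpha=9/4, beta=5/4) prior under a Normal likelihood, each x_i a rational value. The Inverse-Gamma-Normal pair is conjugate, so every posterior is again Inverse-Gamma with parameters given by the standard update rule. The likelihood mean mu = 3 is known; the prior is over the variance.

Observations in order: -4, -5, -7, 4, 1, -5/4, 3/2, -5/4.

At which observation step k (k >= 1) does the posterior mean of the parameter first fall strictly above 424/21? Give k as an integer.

k = 2

obs 1: x=-4 → posterior Inverse-Gamma(11/4, 103/4)
obs 2: x=-5 → posterior Inverse-Gamma(13/4, 231/4)
obs 3: x=-7 → posterior Inverse-Gamma(15/4, 431/4)
obs 4: x=4 → posterior Inverse-Gamma(17/4, 433/4)
obs 5: x=1 → posterior Inverse-Gamma(19/4, 441/4)
obs 6: x=-5/4 → posterior Inverse-Gamma(21/4, 3817/32)
obs 7: x=3/2 → posterior Inverse-Gamma(23/4, 3853/32)
obs 8: x=-5/4 → posterior Inverse-Gamma(25/4, 2071/16)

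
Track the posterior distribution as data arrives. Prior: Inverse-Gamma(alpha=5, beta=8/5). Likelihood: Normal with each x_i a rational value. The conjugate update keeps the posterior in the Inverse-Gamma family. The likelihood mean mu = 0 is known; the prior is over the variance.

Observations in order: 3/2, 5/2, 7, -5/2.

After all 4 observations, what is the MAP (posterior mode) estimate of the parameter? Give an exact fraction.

1339/320

obs 1: x=3/2 → posterior Inverse-Gamma(11/2, 109/40)
obs 2: x=5/2 → posterior Inverse-Gamma(6, 117/20)
obs 3: x=7 → posterior Inverse-Gamma(13/2, 607/20)
obs 4: x=-5/2 → posterior Inverse-Gamma(7, 1339/40)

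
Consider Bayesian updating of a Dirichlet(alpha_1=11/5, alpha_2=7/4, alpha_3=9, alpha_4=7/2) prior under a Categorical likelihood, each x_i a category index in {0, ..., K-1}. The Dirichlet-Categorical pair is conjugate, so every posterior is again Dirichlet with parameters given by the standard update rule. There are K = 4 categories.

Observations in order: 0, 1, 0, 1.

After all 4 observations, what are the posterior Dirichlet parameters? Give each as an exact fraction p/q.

alpha_1=21/5, alpha_2=15/4, alpha_3=9, alpha_4=7/2

obs 1: x=0 → posterior Dirichlet(16/5, 7/4, 9, 7/2)
obs 2: x=1 → posterior Dirichlet(16/5, 11/4, 9, 7/2)
obs 3: x=0 → posterior Dirichlet(21/5, 11/4, 9, 7/2)
obs 4: x=1 → posterior Dirichlet(21/5, 15/4, 9, 7/2)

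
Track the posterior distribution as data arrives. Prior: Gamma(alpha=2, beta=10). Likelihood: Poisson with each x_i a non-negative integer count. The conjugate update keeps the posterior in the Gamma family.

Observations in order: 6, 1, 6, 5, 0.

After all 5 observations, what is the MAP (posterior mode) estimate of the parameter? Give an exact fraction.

obs 1: x=6 → posterior Gamma(8, 11)
obs 2: x=1 → posterior Gamma(9, 12)
obs 3: x=6 → posterior Gamma(15, 13)
obs 4: x=5 → posterior Gamma(20, 14)
obs 5: x=0 → posterior Gamma(20, 15)

19/15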